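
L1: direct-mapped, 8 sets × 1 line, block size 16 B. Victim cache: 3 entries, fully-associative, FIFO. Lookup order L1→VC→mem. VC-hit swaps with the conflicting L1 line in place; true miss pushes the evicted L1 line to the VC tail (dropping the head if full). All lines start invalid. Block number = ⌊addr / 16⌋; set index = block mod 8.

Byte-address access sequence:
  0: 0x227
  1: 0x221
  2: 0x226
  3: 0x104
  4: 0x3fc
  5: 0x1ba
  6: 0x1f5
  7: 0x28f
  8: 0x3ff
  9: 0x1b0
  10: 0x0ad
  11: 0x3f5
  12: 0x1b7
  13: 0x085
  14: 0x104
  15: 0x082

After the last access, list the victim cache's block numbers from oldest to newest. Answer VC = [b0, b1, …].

VC = [16, 34, 40]

0: 0x227 (blk 34, set 2) → MISS  vc=[]
1: 0x221 (blk 34, set 2) → L1-HIT  vc=[]
2: 0x226 (blk 34, set 2) → L1-HIT  vc=[]
3: 0x104 (blk 16, set 0) → MISS  vc=[]
4: 0x3fc (blk 63, set 7) → MISS  vc=[]
5: 0x1ba (blk 27, set 3) → MISS  vc=[]
6: 0x1f5 (blk 31, set 7) → MISS  vc=[63]
7: 0x28f (blk 40, set 0) → MISS  vc=[63, 16]
8: 0x3ff (blk 63, set 7) → VC-HIT  vc=[31, 16]
9: 0x1b0 (blk 27, set 3) → L1-HIT  vc=[31, 16]
10: 0xad (blk 10, set 2) → MISS  vc=[31, 16, 34]
11: 0x3f5 (blk 63, set 7) → L1-HIT  vc=[31, 16, 34]
12: 0x1b7 (blk 27, set 3) → L1-HIT  vc=[31, 16, 34]
13: 0x85 (blk 8, set 0) → MISS  vc=[16, 34, 40]
14: 0x104 (blk 16, set 0) → VC-HIT  vc=[8, 34, 40]
15: 0x82 (blk 8, set 0) → VC-HIT  vc=[16, 34, 40]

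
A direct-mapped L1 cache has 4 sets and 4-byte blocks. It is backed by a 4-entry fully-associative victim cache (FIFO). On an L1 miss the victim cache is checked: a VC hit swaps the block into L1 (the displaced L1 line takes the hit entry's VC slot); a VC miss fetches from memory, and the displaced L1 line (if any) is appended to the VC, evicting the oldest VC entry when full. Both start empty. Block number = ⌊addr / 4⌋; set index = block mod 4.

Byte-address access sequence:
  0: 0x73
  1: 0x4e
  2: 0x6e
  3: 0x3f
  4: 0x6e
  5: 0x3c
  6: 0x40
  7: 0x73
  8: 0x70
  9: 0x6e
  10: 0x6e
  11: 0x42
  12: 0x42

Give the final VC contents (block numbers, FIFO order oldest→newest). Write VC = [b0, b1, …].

VC = [19, 15, 28]

0: 0x73 (blk 28, set 0) → MISS  vc=[]
1: 0x4e (blk 19, set 3) → MISS  vc=[]
2: 0x6e (blk 27, set 3) → MISS  vc=[19]
3: 0x3f (blk 15, set 3) → MISS  vc=[19, 27]
4: 0x6e (blk 27, set 3) → VC-HIT  vc=[19, 15]
5: 0x3c (blk 15, set 3) → VC-HIT  vc=[19, 27]
6: 0x40 (blk 16, set 0) → MISS  vc=[19, 27, 28]
7: 0x73 (blk 28, set 0) → VC-HIT  vc=[19, 27, 16]
8: 0x70 (blk 28, set 0) → L1-HIT  vc=[19, 27, 16]
9: 0x6e (blk 27, set 3) → VC-HIT  vc=[19, 15, 16]
10: 0x6e (blk 27, set 3) → L1-HIT  vc=[19, 15, 16]
11: 0x42 (blk 16, set 0) → VC-HIT  vc=[19, 15, 28]
12: 0x42 (blk 16, set 0) → L1-HIT  vc=[19, 15, 28]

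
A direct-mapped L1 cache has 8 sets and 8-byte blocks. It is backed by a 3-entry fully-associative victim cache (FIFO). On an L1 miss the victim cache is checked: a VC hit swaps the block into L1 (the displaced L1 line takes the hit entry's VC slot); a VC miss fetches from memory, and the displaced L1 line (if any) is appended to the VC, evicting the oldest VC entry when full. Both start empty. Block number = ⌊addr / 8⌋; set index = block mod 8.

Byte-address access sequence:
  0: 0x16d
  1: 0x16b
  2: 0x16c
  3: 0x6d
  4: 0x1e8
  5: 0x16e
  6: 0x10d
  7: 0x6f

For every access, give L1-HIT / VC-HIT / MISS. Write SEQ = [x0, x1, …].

SEQ = [MISS, L1-HIT, L1-HIT, MISS, MISS, VC-HIT, MISS, VC-HIT]

#0 0x16d→b45/s5 MISS; vc=[]
#1 0x16b→b45/s5 L1-HIT; vc=[]
#2 0x16c→b45/s5 L1-HIT; vc=[]
#3 0x6d→b13/s5 MISS; vc=[45]
#4 0x1e8→b61/s5 MISS; vc=[45,13]
#5 0x16e→b45/s5 VC-HIT; vc=[61,13]
#6 0x10d→b33/s1 MISS; vc=[61,13]
#7 0x6f→b13/s5 VC-HIT; vc=[61,45]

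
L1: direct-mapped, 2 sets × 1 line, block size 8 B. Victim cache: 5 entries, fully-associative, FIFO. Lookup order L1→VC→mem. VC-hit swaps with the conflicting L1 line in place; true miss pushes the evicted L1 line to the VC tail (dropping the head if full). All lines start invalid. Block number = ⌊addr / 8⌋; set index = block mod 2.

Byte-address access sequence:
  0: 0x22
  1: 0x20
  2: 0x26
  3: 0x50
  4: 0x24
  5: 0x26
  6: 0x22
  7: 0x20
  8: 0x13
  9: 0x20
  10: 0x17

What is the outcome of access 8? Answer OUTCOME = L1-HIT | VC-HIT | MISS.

#0 0x22→b4/s0 MISS; vc=[]
#1 0x20→b4/s0 L1-HIT; vc=[]
#2 0x26→b4/s0 L1-HIT; vc=[]
#3 0x50→b10/s0 MISS; vc=[4]
#4 0x24→b4/s0 VC-HIT; vc=[10]
#5 0x26→b4/s0 L1-HIT; vc=[10]
#6 0x22→b4/s0 L1-HIT; vc=[10]
#7 0x20→b4/s0 L1-HIT; vc=[10]
#8 0x13→b2/s0 MISS; vc=[10,4]
#9 0x20→b4/s0 VC-HIT; vc=[10,2]
#10 0x17→b2/s0 VC-HIT; vc=[10,4]

OUTCOME = MISS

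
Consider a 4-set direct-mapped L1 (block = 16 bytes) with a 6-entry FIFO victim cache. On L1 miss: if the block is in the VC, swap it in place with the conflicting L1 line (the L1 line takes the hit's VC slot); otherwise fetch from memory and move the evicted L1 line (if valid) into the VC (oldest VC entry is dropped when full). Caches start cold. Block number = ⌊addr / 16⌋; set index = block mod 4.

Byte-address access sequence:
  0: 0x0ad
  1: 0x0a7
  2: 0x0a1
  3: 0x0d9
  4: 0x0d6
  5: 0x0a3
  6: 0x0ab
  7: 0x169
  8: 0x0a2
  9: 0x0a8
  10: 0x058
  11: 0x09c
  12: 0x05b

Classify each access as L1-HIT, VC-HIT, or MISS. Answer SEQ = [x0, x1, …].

SEQ = [MISS, L1-HIT, L1-HIT, MISS, L1-HIT, L1-HIT, L1-HIT, MISS, VC-HIT, L1-HIT, MISS, MISS, VC-HIT]

0: 0xad (blk 10, set 2) → MISS  vc=[]
1: 0xa7 (blk 10, set 2) → L1-HIT  vc=[]
2: 0xa1 (blk 10, set 2) → L1-HIT  vc=[]
3: 0xd9 (blk 13, set 1) → MISS  vc=[]
4: 0xd6 (blk 13, set 1) → L1-HIT  vc=[]
5: 0xa3 (blk 10, set 2) → L1-HIT  vc=[]
6: 0xab (blk 10, set 2) → L1-HIT  vc=[]
7: 0x169 (blk 22, set 2) → MISS  vc=[10]
8: 0xa2 (blk 10, set 2) → VC-HIT  vc=[22]
9: 0xa8 (blk 10, set 2) → L1-HIT  vc=[22]
10: 0x58 (blk 5, set 1) → MISS  vc=[22, 13]
11: 0x9c (blk 9, set 1) → MISS  vc=[22, 13, 5]
12: 0x5b (blk 5, set 1) → VC-HIT  vc=[22, 13, 9]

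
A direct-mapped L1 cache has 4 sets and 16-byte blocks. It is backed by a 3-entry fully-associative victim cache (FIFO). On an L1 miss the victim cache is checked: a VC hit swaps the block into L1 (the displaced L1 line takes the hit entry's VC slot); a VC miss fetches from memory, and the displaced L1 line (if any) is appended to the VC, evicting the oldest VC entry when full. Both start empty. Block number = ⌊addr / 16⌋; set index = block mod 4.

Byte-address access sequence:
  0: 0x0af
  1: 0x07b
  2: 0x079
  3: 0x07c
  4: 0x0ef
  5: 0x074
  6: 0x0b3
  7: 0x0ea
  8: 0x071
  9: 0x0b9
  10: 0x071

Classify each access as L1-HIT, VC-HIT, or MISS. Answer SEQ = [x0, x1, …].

SEQ = [MISS, MISS, L1-HIT, L1-HIT, MISS, L1-HIT, MISS, L1-HIT, VC-HIT, VC-HIT, VC-HIT]

#0 0xaf→b10/s2 MISS; vc=[]
#1 0x7b→b7/s3 MISS; vc=[]
#2 0x79→b7/s3 L1-HIT; vc=[]
#3 0x7c→b7/s3 L1-HIT; vc=[]
#4 0xef→b14/s2 MISS; vc=[10]
#5 0x74→b7/s3 L1-HIT; vc=[10]
#6 0xb3→b11/s3 MISS; vc=[10,7]
#7 0xea→b14/s2 L1-HIT; vc=[10,7]
#8 0x71→b7/s3 VC-HIT; vc=[10,11]
#9 0xb9→b11/s3 VC-HIT; vc=[10,7]
#10 0x71→b7/s3 VC-HIT; vc=[10,11]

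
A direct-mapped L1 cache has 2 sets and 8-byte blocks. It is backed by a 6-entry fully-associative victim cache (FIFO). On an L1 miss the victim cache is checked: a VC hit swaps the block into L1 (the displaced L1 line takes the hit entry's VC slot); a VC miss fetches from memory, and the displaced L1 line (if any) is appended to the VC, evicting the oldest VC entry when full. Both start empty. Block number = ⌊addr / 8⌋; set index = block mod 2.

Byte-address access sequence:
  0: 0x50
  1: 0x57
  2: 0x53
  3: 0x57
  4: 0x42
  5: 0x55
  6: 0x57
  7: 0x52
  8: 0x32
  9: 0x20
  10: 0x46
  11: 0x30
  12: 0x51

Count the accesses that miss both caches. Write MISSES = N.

  [0] addr=0x50 blk=10 s=0: MISS | VC []
  [1] addr=0x57 blk=10 s=0: L1-HIT | VC []
  [2] addr=0x53 blk=10 s=0: L1-HIT | VC []
  [3] addr=0x57 blk=10 s=0: L1-HIT | VC []
  [4] addr=0x42 blk=8 s=0: MISS | VC [10]
  [5] addr=0x55 blk=10 s=0: VC-HIT | VC [8]
  [6] addr=0x57 blk=10 s=0: L1-HIT | VC [8]
  [7] addr=0x52 blk=10 s=0: L1-HIT | VC [8]
  [8] addr=0x32 blk=6 s=0: MISS | VC [8, 10]
  [9] addr=0x20 blk=4 s=0: MISS | VC [8, 10, 6]
  [10] addr=0x46 blk=8 s=0: VC-HIT | VC [4, 10, 6]
  [11] addr=0x30 blk=6 s=0: VC-HIT | VC [4, 10, 8]
  [12] addr=0x51 blk=10 s=0: VC-HIT | VC [4, 6, 8]

MISSES = 4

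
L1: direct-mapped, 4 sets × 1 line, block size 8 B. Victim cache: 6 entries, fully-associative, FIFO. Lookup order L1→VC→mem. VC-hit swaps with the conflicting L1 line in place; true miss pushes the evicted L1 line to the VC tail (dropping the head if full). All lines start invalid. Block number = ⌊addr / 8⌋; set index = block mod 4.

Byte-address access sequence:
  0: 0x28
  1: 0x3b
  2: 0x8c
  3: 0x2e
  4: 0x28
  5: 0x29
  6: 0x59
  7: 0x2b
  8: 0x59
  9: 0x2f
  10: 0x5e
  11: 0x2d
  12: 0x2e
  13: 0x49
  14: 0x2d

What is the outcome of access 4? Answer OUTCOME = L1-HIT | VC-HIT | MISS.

  [0] addr=0x28 blk=5 s=1: MISS | VC []
  [1] addr=0x3b blk=7 s=3: MISS | VC []
  [2] addr=0x8c blk=17 s=1: MISS | VC [5]
  [3] addr=0x2e blk=5 s=1: VC-HIT | VC [17]
  [4] addr=0x28 blk=5 s=1: L1-HIT | VC [17]
  [5] addr=0x29 blk=5 s=1: L1-HIT | VC [17]
  [6] addr=0x59 blk=11 s=3: MISS | VC [17, 7]
  [7] addr=0x2b blk=5 s=1: L1-HIT | VC [17, 7]
  [8] addr=0x59 blk=11 s=3: L1-HIT | VC [17, 7]
  [9] addr=0x2f blk=5 s=1: L1-HIT | VC [17, 7]
  [10] addr=0x5e blk=11 s=3: L1-HIT | VC [17, 7]
  [11] addr=0x2d blk=5 s=1: L1-HIT | VC [17, 7]
  [12] addr=0x2e blk=5 s=1: L1-HIT | VC [17, 7]
  [13] addr=0x49 blk=9 s=1: MISS | VC [17, 7, 5]
  [14] addr=0x2d blk=5 s=1: VC-HIT | VC [17, 7, 9]

OUTCOME = L1-HIT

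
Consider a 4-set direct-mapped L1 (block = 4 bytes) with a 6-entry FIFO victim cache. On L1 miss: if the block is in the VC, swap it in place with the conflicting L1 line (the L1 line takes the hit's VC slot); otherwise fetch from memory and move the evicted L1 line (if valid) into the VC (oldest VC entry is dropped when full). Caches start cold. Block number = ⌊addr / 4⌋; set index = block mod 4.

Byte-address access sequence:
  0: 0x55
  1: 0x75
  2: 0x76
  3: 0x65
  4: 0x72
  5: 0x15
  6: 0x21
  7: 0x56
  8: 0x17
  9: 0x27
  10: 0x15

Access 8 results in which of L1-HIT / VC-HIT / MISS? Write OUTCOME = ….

0: 0x55 (blk 21, set 1) → MISS  vc=[]
1: 0x75 (blk 29, set 1) → MISS  vc=[21]
2: 0x76 (blk 29, set 1) → L1-HIT  vc=[21]
3: 0x65 (blk 25, set 1) → MISS  vc=[21, 29]
4: 0x72 (blk 28, set 0) → MISS  vc=[21, 29]
5: 0x15 (blk 5, set 1) → MISS  vc=[21, 29, 25]
6: 0x21 (blk 8, set 0) → MISS  vc=[21, 29, 25, 28]
7: 0x56 (blk 21, set 1) → VC-HIT  vc=[5, 29, 25, 28]
8: 0x17 (blk 5, set 1) → VC-HIT  vc=[21, 29, 25, 28]
9: 0x27 (blk 9, set 1) → MISS  vc=[21, 29, 25, 28, 5]
10: 0x15 (blk 5, set 1) → VC-HIT  vc=[21, 29, 25, 28, 9]

OUTCOME = VC-HIT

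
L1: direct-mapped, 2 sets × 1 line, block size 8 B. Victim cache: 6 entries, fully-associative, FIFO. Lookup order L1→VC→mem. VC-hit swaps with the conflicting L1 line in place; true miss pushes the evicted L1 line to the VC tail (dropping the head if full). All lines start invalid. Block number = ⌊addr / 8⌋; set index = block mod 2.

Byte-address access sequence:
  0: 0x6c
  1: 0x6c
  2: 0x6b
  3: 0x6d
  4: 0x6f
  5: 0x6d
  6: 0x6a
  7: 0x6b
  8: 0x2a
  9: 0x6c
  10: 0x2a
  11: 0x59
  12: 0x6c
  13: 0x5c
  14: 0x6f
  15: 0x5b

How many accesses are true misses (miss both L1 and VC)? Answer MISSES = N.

MISSES = 3

#0 0x6c→b13/s1 MISS; vc=[]
#1 0x6c→b13/s1 L1-HIT; vc=[]
#2 0x6b→b13/s1 L1-HIT; vc=[]
#3 0x6d→b13/s1 L1-HIT; vc=[]
#4 0x6f→b13/s1 L1-HIT; vc=[]
#5 0x6d→b13/s1 L1-HIT; vc=[]
#6 0x6a→b13/s1 L1-HIT; vc=[]
#7 0x6b→b13/s1 L1-HIT; vc=[]
#8 0x2a→b5/s1 MISS; vc=[13]
#9 0x6c→b13/s1 VC-HIT; vc=[5]
#10 0x2a→b5/s1 VC-HIT; vc=[13]
#11 0x59→b11/s1 MISS; vc=[13,5]
#12 0x6c→b13/s1 VC-HIT; vc=[11,5]
#13 0x5c→b11/s1 VC-HIT; vc=[13,5]
#14 0x6f→b13/s1 VC-HIT; vc=[11,5]
#15 0x5b→b11/s1 VC-HIT; vc=[13,5]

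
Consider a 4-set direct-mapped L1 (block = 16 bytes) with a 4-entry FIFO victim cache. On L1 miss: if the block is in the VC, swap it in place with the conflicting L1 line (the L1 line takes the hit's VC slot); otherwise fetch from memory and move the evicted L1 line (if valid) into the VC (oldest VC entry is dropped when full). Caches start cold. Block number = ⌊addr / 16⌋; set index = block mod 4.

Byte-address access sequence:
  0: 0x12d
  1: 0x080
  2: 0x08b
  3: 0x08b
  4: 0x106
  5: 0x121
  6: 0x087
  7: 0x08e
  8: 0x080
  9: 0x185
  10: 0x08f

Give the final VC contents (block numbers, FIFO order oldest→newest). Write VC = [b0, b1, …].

#0 0x12d→b18/s2 MISS; vc=[]
#1 0x80→b8/s0 MISS; vc=[]
#2 0x8b→b8/s0 L1-HIT; vc=[]
#3 0x8b→b8/s0 L1-HIT; vc=[]
#4 0x106→b16/s0 MISS; vc=[8]
#5 0x121→b18/s2 L1-HIT; vc=[8]
#6 0x87→b8/s0 VC-HIT; vc=[16]
#7 0x8e→b8/s0 L1-HIT; vc=[16]
#8 0x80→b8/s0 L1-HIT; vc=[16]
#9 0x185→b24/s0 MISS; vc=[16,8]
#10 0x8f→b8/s0 VC-HIT; vc=[16,24]

VC = [16, 24]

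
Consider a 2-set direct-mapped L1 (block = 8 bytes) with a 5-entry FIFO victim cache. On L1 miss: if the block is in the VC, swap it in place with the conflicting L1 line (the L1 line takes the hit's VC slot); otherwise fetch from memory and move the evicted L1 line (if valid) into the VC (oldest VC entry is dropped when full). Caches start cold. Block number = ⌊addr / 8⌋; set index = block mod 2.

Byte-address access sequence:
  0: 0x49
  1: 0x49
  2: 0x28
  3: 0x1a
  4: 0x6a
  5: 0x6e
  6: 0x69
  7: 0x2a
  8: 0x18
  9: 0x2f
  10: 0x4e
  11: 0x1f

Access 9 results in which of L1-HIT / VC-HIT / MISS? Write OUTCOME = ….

#0 0x49→b9/s1 MISS; vc=[]
#1 0x49→b9/s1 L1-HIT; vc=[]
#2 0x28→b5/s1 MISS; vc=[9]
#3 0x1a→b3/s1 MISS; vc=[9,5]
#4 0x6a→b13/s1 MISS; vc=[9,5,3]
#5 0x6e→b13/s1 L1-HIT; vc=[9,5,3]
#6 0x69→b13/s1 L1-HIT; vc=[9,5,3]
#7 0x2a→b5/s1 VC-HIT; vc=[9,13,3]
#8 0x18→b3/s1 VC-HIT; vc=[9,13,5]
#9 0x2f→b5/s1 VC-HIT; vc=[9,13,3]
#10 0x4e→b9/s1 VC-HIT; vc=[5,13,3]
#11 0x1f→b3/s1 VC-HIT; vc=[5,13,9]

OUTCOME = VC-HIT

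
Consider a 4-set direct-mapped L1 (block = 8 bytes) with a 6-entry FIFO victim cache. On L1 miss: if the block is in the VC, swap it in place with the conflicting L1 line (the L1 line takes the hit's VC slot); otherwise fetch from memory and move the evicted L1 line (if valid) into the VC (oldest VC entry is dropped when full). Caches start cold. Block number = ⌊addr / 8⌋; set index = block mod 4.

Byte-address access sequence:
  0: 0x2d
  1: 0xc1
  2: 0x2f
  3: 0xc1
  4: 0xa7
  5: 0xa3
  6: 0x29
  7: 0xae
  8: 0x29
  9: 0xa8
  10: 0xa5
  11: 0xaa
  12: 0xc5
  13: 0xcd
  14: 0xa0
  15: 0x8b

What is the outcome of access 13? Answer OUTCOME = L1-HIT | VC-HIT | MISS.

OUTCOME = MISS

0: 0x2d (blk 5, set 1) → MISS  vc=[]
1: 0xc1 (blk 24, set 0) → MISS  vc=[]
2: 0x2f (blk 5, set 1) → L1-HIT  vc=[]
3: 0xc1 (blk 24, set 0) → L1-HIT  vc=[]
4: 0xa7 (blk 20, set 0) → MISS  vc=[24]
5: 0xa3 (blk 20, set 0) → L1-HIT  vc=[24]
6: 0x29 (blk 5, set 1) → L1-HIT  vc=[24]
7: 0xae (blk 21, set 1) → MISS  vc=[24, 5]
8: 0x29 (blk 5, set 1) → VC-HIT  vc=[24, 21]
9: 0xa8 (blk 21, set 1) → VC-HIT  vc=[24, 5]
10: 0xa5 (blk 20, set 0) → L1-HIT  vc=[24, 5]
11: 0xaa (blk 21, set 1) → L1-HIT  vc=[24, 5]
12: 0xc5 (blk 24, set 0) → VC-HIT  vc=[20, 5]
13: 0xcd (blk 25, set 1) → MISS  vc=[20, 5, 21]
14: 0xa0 (blk 20, set 0) → VC-HIT  vc=[24, 5, 21]
15: 0x8b (blk 17, set 1) → MISS  vc=[24, 5, 21, 25]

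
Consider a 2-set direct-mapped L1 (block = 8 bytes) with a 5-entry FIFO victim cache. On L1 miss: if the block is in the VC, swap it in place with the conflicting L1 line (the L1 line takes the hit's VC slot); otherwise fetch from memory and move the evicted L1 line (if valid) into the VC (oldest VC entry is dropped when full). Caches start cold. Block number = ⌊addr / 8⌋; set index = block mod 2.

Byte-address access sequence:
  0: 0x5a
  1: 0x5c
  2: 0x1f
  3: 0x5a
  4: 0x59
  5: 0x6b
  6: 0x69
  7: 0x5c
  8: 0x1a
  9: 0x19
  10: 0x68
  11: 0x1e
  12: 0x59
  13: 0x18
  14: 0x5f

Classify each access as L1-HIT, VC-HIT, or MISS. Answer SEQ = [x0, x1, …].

  [0] addr=0x5a blk=11 s=1: MISS | VC []
  [1] addr=0x5c blk=11 s=1: L1-HIT | VC []
  [2] addr=0x1f blk=3 s=1: MISS | VC [11]
  [3] addr=0x5a blk=11 s=1: VC-HIT | VC [3]
  [4] addr=0x59 blk=11 s=1: L1-HIT | VC [3]
  [5] addr=0x6b blk=13 s=1: MISS | VC [3, 11]
  [6] addr=0x69 blk=13 s=1: L1-HIT | VC [3, 11]
  [7] addr=0x5c blk=11 s=1: VC-HIT | VC [3, 13]
  [8] addr=0x1a blk=3 s=1: VC-HIT | VC [11, 13]
  [9] addr=0x19 blk=3 s=1: L1-HIT | VC [11, 13]
  [10] addr=0x68 blk=13 s=1: VC-HIT | VC [11, 3]
  [11] addr=0x1e blk=3 s=1: VC-HIT | VC [11, 13]
  [12] addr=0x59 blk=11 s=1: VC-HIT | VC [3, 13]
  [13] addr=0x18 blk=3 s=1: VC-HIT | VC [11, 13]
  [14] addr=0x5f blk=11 s=1: VC-HIT | VC [3, 13]

SEQ = [MISS, L1-HIT, MISS, VC-HIT, L1-HIT, MISS, L1-HIT, VC-HIT, VC-HIT, L1-HIT, VC-HIT, VC-HIT, VC-HIT, VC-HIT, VC-HIT]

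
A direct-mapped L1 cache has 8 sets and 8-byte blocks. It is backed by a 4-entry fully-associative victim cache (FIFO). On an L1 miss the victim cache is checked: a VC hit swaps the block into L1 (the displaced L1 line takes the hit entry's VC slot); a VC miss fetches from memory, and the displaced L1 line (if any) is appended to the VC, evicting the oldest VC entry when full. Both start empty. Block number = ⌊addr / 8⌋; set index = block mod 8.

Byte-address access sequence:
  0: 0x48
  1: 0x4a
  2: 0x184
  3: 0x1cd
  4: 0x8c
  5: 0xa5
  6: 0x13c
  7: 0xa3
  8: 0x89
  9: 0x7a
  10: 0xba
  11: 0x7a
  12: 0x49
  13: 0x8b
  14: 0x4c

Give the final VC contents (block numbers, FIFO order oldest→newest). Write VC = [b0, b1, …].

#0 0x48→b9/s1 MISS; vc=[]
#1 0x4a→b9/s1 L1-HIT; vc=[]
#2 0x184→b48/s0 MISS; vc=[]
#3 0x1cd→b57/s1 MISS; vc=[9]
#4 0x8c→b17/s1 MISS; vc=[9,57]
#5 0xa5→b20/s4 MISS; vc=[9,57]
#6 0x13c→b39/s7 MISS; vc=[9,57]
#7 0xa3→b20/s4 L1-HIT; vc=[9,57]
#8 0x89→b17/s1 L1-HIT; vc=[9,57]
#9 0x7a→b15/s7 MISS; vc=[9,57,39]
#10 0xba→b23/s7 MISS; vc=[9,57,39,15]
#11 0x7a→b15/s7 VC-HIT; vc=[9,57,39,23]
#12 0x49→b9/s1 VC-HIT; vc=[17,57,39,23]
#13 0x8b→b17/s1 VC-HIT; vc=[9,57,39,23]
#14 0x4c→b9/s1 VC-HIT; vc=[17,57,39,23]

VC = [17, 57, 39, 23]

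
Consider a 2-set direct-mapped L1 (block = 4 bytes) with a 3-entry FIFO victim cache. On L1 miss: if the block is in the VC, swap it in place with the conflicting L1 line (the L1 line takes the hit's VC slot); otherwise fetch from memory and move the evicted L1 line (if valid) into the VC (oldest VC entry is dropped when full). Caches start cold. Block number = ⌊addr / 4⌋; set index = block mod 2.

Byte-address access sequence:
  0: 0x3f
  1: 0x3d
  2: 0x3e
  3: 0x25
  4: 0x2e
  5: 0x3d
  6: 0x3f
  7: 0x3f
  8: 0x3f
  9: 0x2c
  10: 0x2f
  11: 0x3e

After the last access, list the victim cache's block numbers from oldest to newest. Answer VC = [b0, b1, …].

0: 0x3f (blk 15, set 1) → MISS  vc=[]
1: 0x3d (blk 15, set 1) → L1-HIT  vc=[]
2: 0x3e (blk 15, set 1) → L1-HIT  vc=[]
3: 0x25 (blk 9, set 1) → MISS  vc=[15]
4: 0x2e (blk 11, set 1) → MISS  vc=[15, 9]
5: 0x3d (blk 15, set 1) → VC-HIT  vc=[11, 9]
6: 0x3f (blk 15, set 1) → L1-HIT  vc=[11, 9]
7: 0x3f (blk 15, set 1) → L1-HIT  vc=[11, 9]
8: 0x3f (blk 15, set 1) → L1-HIT  vc=[11, 9]
9: 0x2c (blk 11, set 1) → VC-HIT  vc=[15, 9]
10: 0x2f (blk 11, set 1) → L1-HIT  vc=[15, 9]
11: 0x3e (blk 15, set 1) → VC-HIT  vc=[11, 9]

VC = [11, 9]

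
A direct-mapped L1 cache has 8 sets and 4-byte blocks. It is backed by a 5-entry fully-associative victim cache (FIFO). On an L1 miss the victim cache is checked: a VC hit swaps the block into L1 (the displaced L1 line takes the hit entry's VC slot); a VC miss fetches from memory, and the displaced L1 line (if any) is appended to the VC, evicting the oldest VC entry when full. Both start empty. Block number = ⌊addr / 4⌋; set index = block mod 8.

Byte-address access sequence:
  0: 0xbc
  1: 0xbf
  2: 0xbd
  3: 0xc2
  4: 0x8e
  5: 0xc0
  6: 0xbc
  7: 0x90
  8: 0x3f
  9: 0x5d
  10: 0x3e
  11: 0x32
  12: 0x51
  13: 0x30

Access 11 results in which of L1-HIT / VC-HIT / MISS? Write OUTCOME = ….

0: 0xbc (blk 47, set 7) → MISS  vc=[]
1: 0xbf (blk 47, set 7) → L1-HIT  vc=[]
2: 0xbd (blk 47, set 7) → L1-HIT  vc=[]
3: 0xc2 (blk 48, set 0) → MISS  vc=[]
4: 0x8e (blk 35, set 3) → MISS  vc=[]
5: 0xc0 (blk 48, set 0) → L1-HIT  vc=[]
6: 0xbc (blk 47, set 7) → L1-HIT  vc=[]
7: 0x90 (blk 36, set 4) → MISS  vc=[]
8: 0x3f (blk 15, set 7) → MISS  vc=[47]
9: 0x5d (blk 23, set 7) → MISS  vc=[47, 15]
10: 0x3e (blk 15, set 7) → VC-HIT  vc=[47, 23]
11: 0x32 (blk 12, set 4) → MISS  vc=[47, 23, 36]
12: 0x51 (blk 20, set 4) → MISS  vc=[47, 23, 36, 12]
13: 0x30 (blk 12, set 4) → VC-HIT  vc=[47, 23, 36, 20]

OUTCOME = MISS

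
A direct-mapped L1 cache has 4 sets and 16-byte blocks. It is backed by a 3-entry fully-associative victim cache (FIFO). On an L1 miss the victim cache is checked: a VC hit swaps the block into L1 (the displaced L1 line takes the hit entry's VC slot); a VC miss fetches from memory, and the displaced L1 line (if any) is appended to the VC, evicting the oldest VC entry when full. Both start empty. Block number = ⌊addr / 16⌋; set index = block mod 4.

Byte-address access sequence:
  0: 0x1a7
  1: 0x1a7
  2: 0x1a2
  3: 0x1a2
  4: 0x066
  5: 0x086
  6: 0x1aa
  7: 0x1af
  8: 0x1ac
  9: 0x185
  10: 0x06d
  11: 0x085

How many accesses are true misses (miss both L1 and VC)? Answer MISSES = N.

MISSES = 4

#0 0x1a7→b26/s2 MISS; vc=[]
#1 0x1a7→b26/s2 L1-HIT; vc=[]
#2 0x1a2→b26/s2 L1-HIT; vc=[]
#3 0x1a2→b26/s2 L1-HIT; vc=[]
#4 0x66→b6/s2 MISS; vc=[26]
#5 0x86→b8/s0 MISS; vc=[26]
#6 0x1aa→b26/s2 VC-HIT; vc=[6]
#7 0x1af→b26/s2 L1-HIT; vc=[6]
#8 0x1ac→b26/s2 L1-HIT; vc=[6]
#9 0x185→b24/s0 MISS; vc=[6,8]
#10 0x6d→b6/s2 VC-HIT; vc=[26,8]
#11 0x85→b8/s0 VC-HIT; vc=[26,24]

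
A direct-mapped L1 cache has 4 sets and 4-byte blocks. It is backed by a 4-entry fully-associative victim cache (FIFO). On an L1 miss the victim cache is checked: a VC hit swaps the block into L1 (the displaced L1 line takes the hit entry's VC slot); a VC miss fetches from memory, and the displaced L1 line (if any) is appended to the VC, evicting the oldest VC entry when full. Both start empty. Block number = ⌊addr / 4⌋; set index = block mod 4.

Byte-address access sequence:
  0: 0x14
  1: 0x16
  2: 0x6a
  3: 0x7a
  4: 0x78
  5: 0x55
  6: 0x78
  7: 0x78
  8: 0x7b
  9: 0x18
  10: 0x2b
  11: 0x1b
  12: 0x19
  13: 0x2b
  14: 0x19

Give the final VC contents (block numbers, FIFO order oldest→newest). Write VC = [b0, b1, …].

VC = [26, 5, 30, 10]

0: 0x14 (blk 5, set 1) → MISS  vc=[]
1: 0x16 (blk 5, set 1) → L1-HIT  vc=[]
2: 0x6a (blk 26, set 2) → MISS  vc=[]
3: 0x7a (blk 30, set 2) → MISS  vc=[26]
4: 0x78 (blk 30, set 2) → L1-HIT  vc=[26]
5: 0x55 (blk 21, set 1) → MISS  vc=[26, 5]
6: 0x78 (blk 30, set 2) → L1-HIT  vc=[26, 5]
7: 0x78 (blk 30, set 2) → L1-HIT  vc=[26, 5]
8: 0x7b (blk 30, set 2) → L1-HIT  vc=[26, 5]
9: 0x18 (blk 6, set 2) → MISS  vc=[26, 5, 30]
10: 0x2b (blk 10, set 2) → MISS  vc=[26, 5, 30, 6]
11: 0x1b (blk 6, set 2) → VC-HIT  vc=[26, 5, 30, 10]
12: 0x19 (blk 6, set 2) → L1-HIT  vc=[26, 5, 30, 10]
13: 0x2b (blk 10, set 2) → VC-HIT  vc=[26, 5, 30, 6]
14: 0x19 (blk 6, set 2) → VC-HIT  vc=[26, 5, 30, 10]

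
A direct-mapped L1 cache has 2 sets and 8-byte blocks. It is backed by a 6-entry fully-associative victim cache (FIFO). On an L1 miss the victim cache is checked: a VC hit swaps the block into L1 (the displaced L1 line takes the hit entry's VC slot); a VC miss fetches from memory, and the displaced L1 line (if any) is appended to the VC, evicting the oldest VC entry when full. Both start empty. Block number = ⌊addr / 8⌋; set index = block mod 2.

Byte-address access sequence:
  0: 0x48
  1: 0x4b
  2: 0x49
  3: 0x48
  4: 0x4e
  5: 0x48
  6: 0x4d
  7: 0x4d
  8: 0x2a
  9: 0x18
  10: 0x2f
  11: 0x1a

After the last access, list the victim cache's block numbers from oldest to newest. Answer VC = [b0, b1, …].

  [0] addr=0x48 blk=9 s=1: MISS | VC []
  [1] addr=0x4b blk=9 s=1: L1-HIT | VC []
  [2] addr=0x49 blk=9 s=1: L1-HIT | VC []
  [3] addr=0x48 blk=9 s=1: L1-HIT | VC []
  [4] addr=0x4e blk=9 s=1: L1-HIT | VC []
  [5] addr=0x48 blk=9 s=1: L1-HIT | VC []
  [6] addr=0x4d blk=9 s=1: L1-HIT | VC []
  [7] addr=0x4d blk=9 s=1: L1-HIT | VC []
  [8] addr=0x2a blk=5 s=1: MISS | VC [9]
  [9] addr=0x18 blk=3 s=1: MISS | VC [9, 5]
  [10] addr=0x2f blk=5 s=1: VC-HIT | VC [9, 3]
  [11] addr=0x1a blk=3 s=1: VC-HIT | VC [9, 5]

VC = [9, 5]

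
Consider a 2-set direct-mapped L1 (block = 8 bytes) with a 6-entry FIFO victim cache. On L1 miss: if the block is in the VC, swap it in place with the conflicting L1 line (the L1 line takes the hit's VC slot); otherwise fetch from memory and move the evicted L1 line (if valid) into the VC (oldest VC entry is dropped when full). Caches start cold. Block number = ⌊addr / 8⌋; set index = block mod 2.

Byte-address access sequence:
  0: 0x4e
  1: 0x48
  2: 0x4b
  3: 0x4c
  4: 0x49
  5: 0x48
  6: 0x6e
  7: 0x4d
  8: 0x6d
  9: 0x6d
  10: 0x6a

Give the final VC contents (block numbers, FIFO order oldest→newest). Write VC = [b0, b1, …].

VC = [9]

#0 0x4e→b9/s1 MISS; vc=[]
#1 0x48→b9/s1 L1-HIT; vc=[]
#2 0x4b→b9/s1 L1-HIT; vc=[]
#3 0x4c→b9/s1 L1-HIT; vc=[]
#4 0x49→b9/s1 L1-HIT; vc=[]
#5 0x48→b9/s1 L1-HIT; vc=[]
#6 0x6e→b13/s1 MISS; vc=[9]
#7 0x4d→b9/s1 VC-HIT; vc=[13]
#8 0x6d→b13/s1 VC-HIT; vc=[9]
#9 0x6d→b13/s1 L1-HIT; vc=[9]
#10 0x6a→b13/s1 L1-HIT; vc=[9]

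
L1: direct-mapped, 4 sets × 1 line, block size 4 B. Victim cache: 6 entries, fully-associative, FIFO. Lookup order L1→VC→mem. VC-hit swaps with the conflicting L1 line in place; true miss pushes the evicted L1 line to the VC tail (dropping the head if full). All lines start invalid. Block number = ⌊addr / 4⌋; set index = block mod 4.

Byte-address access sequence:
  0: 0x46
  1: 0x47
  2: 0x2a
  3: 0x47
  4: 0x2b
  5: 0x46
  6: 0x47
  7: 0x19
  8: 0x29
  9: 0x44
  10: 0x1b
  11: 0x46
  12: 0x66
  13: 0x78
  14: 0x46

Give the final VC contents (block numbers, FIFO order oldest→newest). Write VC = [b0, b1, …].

  [0] addr=0x46 blk=17 s=1: MISS | VC []
  [1] addr=0x47 blk=17 s=1: L1-HIT | VC []
  [2] addr=0x2a blk=10 s=2: MISS | VC []
  [3] addr=0x47 blk=17 s=1: L1-HIT | VC []
  [4] addr=0x2b blk=10 s=2: L1-HIT | VC []
  [5] addr=0x46 blk=17 s=1: L1-HIT | VC []
  [6] addr=0x47 blk=17 s=1: L1-HIT | VC []
  [7] addr=0x19 blk=6 s=2: MISS | VC [10]
  [8] addr=0x29 blk=10 s=2: VC-HIT | VC [6]
  [9] addr=0x44 blk=17 s=1: L1-HIT | VC [6]
  [10] addr=0x1b blk=6 s=2: VC-HIT | VC [10]
  [11] addr=0x46 blk=17 s=1: L1-HIT | VC [10]
  [12] addr=0x66 blk=25 s=1: MISS | VC [10, 17]
  [13] addr=0x78 blk=30 s=2: MISS | VC [10, 17, 6]
  [14] addr=0x46 blk=17 s=1: VC-HIT | VC [10, 25, 6]

VC = [10, 25, 6]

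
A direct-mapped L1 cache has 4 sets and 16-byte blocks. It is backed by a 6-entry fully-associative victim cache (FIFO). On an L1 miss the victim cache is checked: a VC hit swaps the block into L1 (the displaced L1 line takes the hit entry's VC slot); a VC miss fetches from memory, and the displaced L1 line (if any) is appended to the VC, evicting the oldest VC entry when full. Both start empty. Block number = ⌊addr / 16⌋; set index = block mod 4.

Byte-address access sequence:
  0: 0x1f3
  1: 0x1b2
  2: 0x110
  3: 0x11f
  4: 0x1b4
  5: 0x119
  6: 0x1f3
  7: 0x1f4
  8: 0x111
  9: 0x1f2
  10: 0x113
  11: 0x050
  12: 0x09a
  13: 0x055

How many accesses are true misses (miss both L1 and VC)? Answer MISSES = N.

MISSES = 5

0: 0x1f3 (blk 31, set 3) → MISS  vc=[]
1: 0x1b2 (blk 27, set 3) → MISS  vc=[31]
2: 0x110 (blk 17, set 1) → MISS  vc=[31]
3: 0x11f (blk 17, set 1) → L1-HIT  vc=[31]
4: 0x1b4 (blk 27, set 3) → L1-HIT  vc=[31]
5: 0x119 (blk 17, set 1) → L1-HIT  vc=[31]
6: 0x1f3 (blk 31, set 3) → VC-HIT  vc=[27]
7: 0x1f4 (blk 31, set 3) → L1-HIT  vc=[27]
8: 0x111 (blk 17, set 1) → L1-HIT  vc=[27]
9: 0x1f2 (blk 31, set 3) → L1-HIT  vc=[27]
10: 0x113 (blk 17, set 1) → L1-HIT  vc=[27]
11: 0x50 (blk 5, set 1) → MISS  vc=[27, 17]
12: 0x9a (blk 9, set 1) → MISS  vc=[27, 17, 5]
13: 0x55 (blk 5, set 1) → VC-HIT  vc=[27, 17, 9]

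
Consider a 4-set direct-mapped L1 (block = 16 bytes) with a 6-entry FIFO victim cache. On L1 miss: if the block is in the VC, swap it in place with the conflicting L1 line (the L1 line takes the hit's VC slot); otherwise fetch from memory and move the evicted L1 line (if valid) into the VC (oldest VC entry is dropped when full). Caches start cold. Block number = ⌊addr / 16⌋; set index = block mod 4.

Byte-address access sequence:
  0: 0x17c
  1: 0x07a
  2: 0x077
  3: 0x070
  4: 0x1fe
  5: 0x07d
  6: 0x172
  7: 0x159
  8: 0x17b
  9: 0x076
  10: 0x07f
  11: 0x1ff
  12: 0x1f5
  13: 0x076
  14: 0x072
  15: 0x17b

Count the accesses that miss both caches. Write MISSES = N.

#0 0x17c→b23/s3 MISS; vc=[]
#1 0x7a→b7/s3 MISS; vc=[23]
#2 0x77→b7/s3 L1-HIT; vc=[23]
#3 0x70→b7/s3 L1-HIT; vc=[23]
#4 0x1fe→b31/s3 MISS; vc=[23,7]
#5 0x7d→b7/s3 VC-HIT; vc=[23,31]
#6 0x172→b23/s3 VC-HIT; vc=[7,31]
#7 0x159→b21/s1 MISS; vc=[7,31]
#8 0x17b→b23/s3 L1-HIT; vc=[7,31]
#9 0x76→b7/s3 VC-HIT; vc=[23,31]
#10 0x7f→b7/s3 L1-HIT; vc=[23,31]
#11 0x1ff→b31/s3 VC-HIT; vc=[23,7]
#12 0x1f5→b31/s3 L1-HIT; vc=[23,7]
#13 0x76→b7/s3 VC-HIT; vc=[23,31]
#14 0x72→b7/s3 L1-HIT; vc=[23,31]
#15 0x17b→b23/s3 VC-HIT; vc=[7,31]

MISSES = 4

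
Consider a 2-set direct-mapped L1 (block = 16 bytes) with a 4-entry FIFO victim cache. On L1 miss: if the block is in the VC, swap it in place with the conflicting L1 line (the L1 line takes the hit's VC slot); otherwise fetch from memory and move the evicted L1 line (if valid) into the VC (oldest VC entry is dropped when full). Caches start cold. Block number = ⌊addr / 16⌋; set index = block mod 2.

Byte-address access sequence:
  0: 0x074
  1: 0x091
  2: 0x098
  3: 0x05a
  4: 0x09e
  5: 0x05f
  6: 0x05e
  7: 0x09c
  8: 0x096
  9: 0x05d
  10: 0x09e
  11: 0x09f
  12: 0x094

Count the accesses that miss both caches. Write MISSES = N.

MISSES = 3

  [0] addr=0x74 blk=7 s=1: MISS | VC []
  [1] addr=0x91 blk=9 s=1: MISS | VC [7]
  [2] addr=0x98 blk=9 s=1: L1-HIT | VC [7]
  [3] addr=0x5a blk=5 s=1: MISS | VC [7, 9]
  [4] addr=0x9e blk=9 s=1: VC-HIT | VC [7, 5]
  [5] addr=0x5f blk=5 s=1: VC-HIT | VC [7, 9]
  [6] addr=0x5e blk=5 s=1: L1-HIT | VC [7, 9]
  [7] addr=0x9c blk=9 s=1: VC-HIT | VC [7, 5]
  [8] addr=0x96 blk=9 s=1: L1-HIT | VC [7, 5]
  [9] addr=0x5d blk=5 s=1: VC-HIT | VC [7, 9]
  [10] addr=0x9e blk=9 s=1: VC-HIT | VC [7, 5]
  [11] addr=0x9f blk=9 s=1: L1-HIT | VC [7, 5]
  [12] addr=0x94 blk=9 s=1: L1-HIT | VC [7, 5]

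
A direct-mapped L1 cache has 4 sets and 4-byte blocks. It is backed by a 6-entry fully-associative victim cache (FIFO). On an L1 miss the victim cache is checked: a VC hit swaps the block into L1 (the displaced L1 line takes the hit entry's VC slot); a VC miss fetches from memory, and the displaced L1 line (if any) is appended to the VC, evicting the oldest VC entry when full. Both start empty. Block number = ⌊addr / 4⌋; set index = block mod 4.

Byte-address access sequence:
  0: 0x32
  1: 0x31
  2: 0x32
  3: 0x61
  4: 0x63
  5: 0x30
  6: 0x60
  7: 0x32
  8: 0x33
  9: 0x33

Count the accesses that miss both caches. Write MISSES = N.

MISSES = 2

0: 0x32 (blk 12, set 0) → MISS  vc=[]
1: 0x31 (blk 12, set 0) → L1-HIT  vc=[]
2: 0x32 (blk 12, set 0) → L1-HIT  vc=[]
3: 0x61 (blk 24, set 0) → MISS  vc=[12]
4: 0x63 (blk 24, set 0) → L1-HIT  vc=[12]
5: 0x30 (blk 12, set 0) → VC-HIT  vc=[24]
6: 0x60 (blk 24, set 0) → VC-HIT  vc=[12]
7: 0x32 (blk 12, set 0) → VC-HIT  vc=[24]
8: 0x33 (blk 12, set 0) → L1-HIT  vc=[24]
9: 0x33 (blk 12, set 0) → L1-HIT  vc=[24]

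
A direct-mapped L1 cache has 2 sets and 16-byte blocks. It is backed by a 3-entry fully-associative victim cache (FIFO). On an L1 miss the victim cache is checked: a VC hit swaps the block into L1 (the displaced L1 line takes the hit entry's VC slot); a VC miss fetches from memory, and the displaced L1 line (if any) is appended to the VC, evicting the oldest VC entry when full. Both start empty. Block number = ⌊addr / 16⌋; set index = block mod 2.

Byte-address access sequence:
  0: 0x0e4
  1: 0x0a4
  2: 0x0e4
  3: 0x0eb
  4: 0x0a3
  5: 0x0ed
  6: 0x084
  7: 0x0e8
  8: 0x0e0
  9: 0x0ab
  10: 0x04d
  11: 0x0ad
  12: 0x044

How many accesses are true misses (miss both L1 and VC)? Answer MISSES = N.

0: 0xe4 (blk 14, set 0) → MISS  vc=[]
1: 0xa4 (blk 10, set 0) → MISS  vc=[14]
2: 0xe4 (blk 14, set 0) → VC-HIT  vc=[10]
3: 0xeb (blk 14, set 0) → L1-HIT  vc=[10]
4: 0xa3 (blk 10, set 0) → VC-HIT  vc=[14]
5: 0xed (blk 14, set 0) → VC-HIT  vc=[10]
6: 0x84 (blk 8, set 0) → MISS  vc=[10, 14]
7: 0xe8 (blk 14, set 0) → VC-HIT  vc=[10, 8]
8: 0xe0 (blk 14, set 0) → L1-HIT  vc=[10, 8]
9: 0xab (blk 10, set 0) → VC-HIT  vc=[14, 8]
10: 0x4d (blk 4, set 0) → MISS  vc=[14, 8, 10]
11: 0xad (blk 10, set 0) → VC-HIT  vc=[14, 8, 4]
12: 0x44 (blk 4, set 0) → VC-HIT  vc=[14, 8, 10]

MISSES = 4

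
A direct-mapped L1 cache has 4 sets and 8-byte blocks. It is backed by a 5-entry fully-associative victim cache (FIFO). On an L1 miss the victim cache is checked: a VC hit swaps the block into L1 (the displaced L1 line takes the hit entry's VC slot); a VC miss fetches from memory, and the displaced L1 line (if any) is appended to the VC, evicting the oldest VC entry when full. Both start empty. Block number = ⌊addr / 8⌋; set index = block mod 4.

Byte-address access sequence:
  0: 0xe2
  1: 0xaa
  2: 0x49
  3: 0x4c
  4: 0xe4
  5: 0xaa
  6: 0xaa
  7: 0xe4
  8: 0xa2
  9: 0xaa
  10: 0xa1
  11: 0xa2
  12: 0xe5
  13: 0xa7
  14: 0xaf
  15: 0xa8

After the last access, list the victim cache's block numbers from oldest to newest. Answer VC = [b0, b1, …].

VC = [9, 28]

#0 0xe2→b28/s0 MISS; vc=[]
#1 0xaa→b21/s1 MISS; vc=[]
#2 0x49→b9/s1 MISS; vc=[21]
#3 0x4c→b9/s1 L1-HIT; vc=[21]
#4 0xe4→b28/s0 L1-HIT; vc=[21]
#5 0xaa→b21/s1 VC-HIT; vc=[9]
#6 0xaa→b21/s1 L1-HIT; vc=[9]
#7 0xe4→b28/s0 L1-HIT; vc=[9]
#8 0xa2→b20/s0 MISS; vc=[9,28]
#9 0xaa→b21/s1 L1-HIT; vc=[9,28]
#10 0xa1→b20/s0 L1-HIT; vc=[9,28]
#11 0xa2→b20/s0 L1-HIT; vc=[9,28]
#12 0xe5→b28/s0 VC-HIT; vc=[9,20]
#13 0xa7→b20/s0 VC-HIT; vc=[9,28]
#14 0xaf→b21/s1 L1-HIT; vc=[9,28]
#15 0xa8→b21/s1 L1-HIT; vc=[9,28]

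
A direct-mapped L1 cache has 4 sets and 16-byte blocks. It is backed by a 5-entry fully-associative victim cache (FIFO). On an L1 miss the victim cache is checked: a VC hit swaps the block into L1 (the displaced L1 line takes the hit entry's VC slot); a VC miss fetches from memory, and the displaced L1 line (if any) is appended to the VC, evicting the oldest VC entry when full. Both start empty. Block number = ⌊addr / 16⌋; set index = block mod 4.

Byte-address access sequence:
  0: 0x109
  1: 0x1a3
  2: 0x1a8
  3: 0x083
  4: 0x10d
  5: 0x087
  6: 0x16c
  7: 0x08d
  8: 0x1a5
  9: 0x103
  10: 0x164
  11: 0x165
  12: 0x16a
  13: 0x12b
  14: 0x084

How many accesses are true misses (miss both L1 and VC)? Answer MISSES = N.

  [0] addr=0x109 blk=16 s=0: MISS | VC []
  [1] addr=0x1a3 blk=26 s=2: MISS | VC []
  [2] addr=0x1a8 blk=26 s=2: L1-HIT | VC []
  [3] addr=0x83 blk=8 s=0: MISS | VC [16]
  [4] addr=0x10d blk=16 s=0: VC-HIT | VC [8]
  [5] addr=0x87 blk=8 s=0: VC-HIT | VC [16]
  [6] addr=0x16c blk=22 s=2: MISS | VC [16, 26]
  [7] addr=0x8d blk=8 s=0: L1-HIT | VC [16, 26]
  [8] addr=0x1a5 blk=26 s=2: VC-HIT | VC [16, 22]
  [9] addr=0x103 blk=16 s=0: VC-HIT | VC [8, 22]
  [10] addr=0x164 blk=22 s=2: VC-HIT | VC [8, 26]
  [11] addr=0x165 blk=22 s=2: L1-HIT | VC [8, 26]
  [12] addr=0x16a blk=22 s=2: L1-HIT | VC [8, 26]
  [13] addr=0x12b blk=18 s=2: MISS | VC [8, 26, 22]
  [14] addr=0x84 blk=8 s=0: VC-HIT | VC [16, 26, 22]

MISSES = 5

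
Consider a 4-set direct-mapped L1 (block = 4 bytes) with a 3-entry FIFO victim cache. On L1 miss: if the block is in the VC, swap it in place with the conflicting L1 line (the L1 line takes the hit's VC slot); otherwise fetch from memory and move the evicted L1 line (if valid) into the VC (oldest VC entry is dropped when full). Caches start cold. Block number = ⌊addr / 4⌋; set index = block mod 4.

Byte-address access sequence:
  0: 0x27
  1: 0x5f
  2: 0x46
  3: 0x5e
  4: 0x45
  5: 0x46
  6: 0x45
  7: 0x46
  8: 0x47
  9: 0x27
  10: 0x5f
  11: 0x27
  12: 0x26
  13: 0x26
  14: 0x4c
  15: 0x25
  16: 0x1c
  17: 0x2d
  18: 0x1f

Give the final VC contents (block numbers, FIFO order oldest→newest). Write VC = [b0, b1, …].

#0 0x27→b9/s1 MISS; vc=[]
#1 0x5f→b23/s3 MISS; vc=[]
#2 0x46→b17/s1 MISS; vc=[9]
#3 0x5e→b23/s3 L1-HIT; vc=[9]
#4 0x45→b17/s1 L1-HIT; vc=[9]
#5 0x46→b17/s1 L1-HIT; vc=[9]
#6 0x45→b17/s1 L1-HIT; vc=[9]
#7 0x46→b17/s1 L1-HIT; vc=[9]
#8 0x47→b17/s1 L1-HIT; vc=[9]
#9 0x27→b9/s1 VC-HIT; vc=[17]
#10 0x5f→b23/s3 L1-HIT; vc=[17]
#11 0x27→b9/s1 L1-HIT; vc=[17]
#12 0x26→b9/s1 L1-HIT; vc=[17]
#13 0x26→b9/s1 L1-HIT; vc=[17]
#14 0x4c→b19/s3 MISS; vc=[17,23]
#15 0x25→b9/s1 L1-HIT; vc=[17,23]
#16 0x1c→b7/s3 MISS; vc=[17,23,19]
#17 0x2d→b11/s3 MISS; vc=[23,19,7]
#18 0x1f→b7/s3 VC-HIT; vc=[23,19,11]

VC = [23, 19, 11]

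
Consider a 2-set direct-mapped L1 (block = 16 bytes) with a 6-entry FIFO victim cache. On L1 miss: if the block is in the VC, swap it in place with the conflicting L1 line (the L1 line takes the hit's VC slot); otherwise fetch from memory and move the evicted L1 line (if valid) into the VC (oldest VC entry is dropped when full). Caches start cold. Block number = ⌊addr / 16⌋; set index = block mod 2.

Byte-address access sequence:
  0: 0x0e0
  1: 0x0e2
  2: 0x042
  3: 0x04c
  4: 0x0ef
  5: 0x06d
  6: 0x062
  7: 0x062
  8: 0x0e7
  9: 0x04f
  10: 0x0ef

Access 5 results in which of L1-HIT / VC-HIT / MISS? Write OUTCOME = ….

#0 0xe0→b14/s0 MISS; vc=[]
#1 0xe2→b14/s0 L1-HIT; vc=[]
#2 0x42→b4/s0 MISS; vc=[14]
#3 0x4c→b4/s0 L1-HIT; vc=[14]
#4 0xef→b14/s0 VC-HIT; vc=[4]
#5 0x6d→b6/s0 MISS; vc=[4,14]
#6 0x62→b6/s0 L1-HIT; vc=[4,14]
#7 0x62→b6/s0 L1-HIT; vc=[4,14]
#8 0xe7→b14/s0 VC-HIT; vc=[4,6]
#9 0x4f→b4/s0 VC-HIT; vc=[14,6]
#10 0xef→b14/s0 VC-HIT; vc=[4,6]

OUTCOME = MISS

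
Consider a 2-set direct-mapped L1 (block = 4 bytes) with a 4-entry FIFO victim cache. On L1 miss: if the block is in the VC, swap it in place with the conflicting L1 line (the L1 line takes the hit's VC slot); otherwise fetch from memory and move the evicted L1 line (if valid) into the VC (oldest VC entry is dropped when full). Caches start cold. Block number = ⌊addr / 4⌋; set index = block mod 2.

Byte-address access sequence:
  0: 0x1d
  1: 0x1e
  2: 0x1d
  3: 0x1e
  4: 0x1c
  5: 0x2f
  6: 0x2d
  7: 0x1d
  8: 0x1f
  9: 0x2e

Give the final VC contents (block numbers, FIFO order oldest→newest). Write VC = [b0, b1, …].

VC = [7]

  [0] addr=0x1d blk=7 s=1: MISS | VC []
  [1] addr=0x1e blk=7 s=1: L1-HIT | VC []
  [2] addr=0x1d blk=7 s=1: L1-HIT | VC []
  [3] addr=0x1e blk=7 s=1: L1-HIT | VC []
  [4] addr=0x1c blk=7 s=1: L1-HIT | VC []
  [5] addr=0x2f blk=11 s=1: MISS | VC [7]
  [6] addr=0x2d blk=11 s=1: L1-HIT | VC [7]
  [7] addr=0x1d blk=7 s=1: VC-HIT | VC [11]
  [8] addr=0x1f blk=7 s=1: L1-HIT | VC [11]
  [9] addr=0x2e blk=11 s=1: VC-HIT | VC [7]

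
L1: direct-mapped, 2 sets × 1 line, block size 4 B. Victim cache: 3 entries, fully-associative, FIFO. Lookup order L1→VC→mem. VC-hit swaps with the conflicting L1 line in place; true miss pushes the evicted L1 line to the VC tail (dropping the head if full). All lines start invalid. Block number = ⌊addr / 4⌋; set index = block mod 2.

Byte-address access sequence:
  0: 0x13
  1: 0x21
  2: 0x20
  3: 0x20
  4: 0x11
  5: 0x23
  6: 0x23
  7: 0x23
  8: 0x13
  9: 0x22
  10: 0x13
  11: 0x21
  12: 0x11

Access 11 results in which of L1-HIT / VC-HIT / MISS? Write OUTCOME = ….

  [0] addr=0x13 blk=4 s=0: MISS | VC []
  [1] addr=0x21 blk=8 s=0: MISS | VC [4]
  [2] addr=0x20 blk=8 s=0: L1-HIT | VC [4]
  [3] addr=0x20 blk=8 s=0: L1-HIT | VC [4]
  [4] addr=0x11 blk=4 s=0: VC-HIT | VC [8]
  [5] addr=0x23 blk=8 s=0: VC-HIT | VC [4]
  [6] addr=0x23 blk=8 s=0: L1-HIT | VC [4]
  [7] addr=0x23 blk=8 s=0: L1-HIT | VC [4]
  [8] addr=0x13 blk=4 s=0: VC-HIT | VC [8]
  [9] addr=0x22 blk=8 s=0: VC-HIT | VC [4]
  [10] addr=0x13 blk=4 s=0: VC-HIT | VC [8]
  [11] addr=0x21 blk=8 s=0: VC-HIT | VC [4]
  [12] addr=0x11 blk=4 s=0: VC-HIT | VC [8]

OUTCOME = VC-HIT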